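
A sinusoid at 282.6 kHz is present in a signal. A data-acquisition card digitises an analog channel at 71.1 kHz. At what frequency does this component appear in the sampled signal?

282.6 kHz mod fs = 69.3 kHz.
69.3 kHz > fs/2 = 35.55 kHz, folds to fs − 69.3 kHz = 1.8 kHz.

1.8 kHz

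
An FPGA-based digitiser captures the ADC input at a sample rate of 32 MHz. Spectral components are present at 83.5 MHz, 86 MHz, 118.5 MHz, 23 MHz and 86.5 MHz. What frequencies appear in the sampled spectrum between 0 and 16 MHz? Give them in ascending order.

fs/2 = 16 MHz.
83.5 MHz mod fs = 19.5 MHz.
19.5 MHz > fs/2 = 16 MHz, folds to fs − 19.5 MHz = 12.5 MHz.
86 MHz mod fs = 22 MHz.
22 MHz > fs/2 = 16 MHz, folds to fs − 22 MHz = 10 MHz.
118.5 MHz mod fs = 22.5 MHz.
22.5 MHz > fs/2 = 16 MHz, folds to fs − 22.5 MHz = 9.5 MHz.
23 MHz > fs/2 = 16 MHz, folds to fs − 23 MHz = 9 MHz.
86.5 MHz mod fs = 22.5 MHz.
22.5 MHz > fs/2 = 16 MHz, folds to fs − 22.5 MHz = 9.5 MHz.
Distinct values: {9 MHz, 9.5 MHz, 10 MHz, 12.5 MHz}.

9 MHz, 9.5 MHz, 10 MHz, 12.5 MHz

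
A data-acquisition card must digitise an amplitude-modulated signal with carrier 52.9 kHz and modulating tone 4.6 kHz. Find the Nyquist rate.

AM sidebands sit at fc ± fm = 48.3 kHz and 57.5 kHz.
Highest-frequency component: 57.5 kHz.
Nyquist rate = 2 × 57.5 kHz = 115 kHz.

115 kHz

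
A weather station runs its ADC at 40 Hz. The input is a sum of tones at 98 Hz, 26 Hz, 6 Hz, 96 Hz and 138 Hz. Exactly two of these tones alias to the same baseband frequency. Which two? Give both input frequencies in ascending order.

fs/2 = 20 Hz.
98 Hz mod fs = 18 Hz.
18 Hz ≤ fs/2 = 20 Hz, appears at 18 Hz.
26 Hz > fs/2 = 20 Hz, folds to fs − 26 Hz = 14 Hz.
6 Hz ≤ fs/2 = 20 Hz, passes unchanged.
96 Hz mod fs = 16 Hz.
16 Hz ≤ fs/2 = 20 Hz, appears at 16 Hz.
138 Hz mod fs = 18 Hz.
18 Hz ≤ fs/2 = 20 Hz, appears at 18 Hz.
98 Hz and 138 Hz both map to 18 Hz.

98 Hz, 138 Hz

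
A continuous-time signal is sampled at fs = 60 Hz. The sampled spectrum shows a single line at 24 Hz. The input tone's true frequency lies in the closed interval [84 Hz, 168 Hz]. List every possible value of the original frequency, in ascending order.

84 Hz, 96 Hz, 144 Hz, 156 Hz

Frequencies that alias to 24 Hz are k·fs ± 24 Hz for integer k ≥ 0.
k=0: 24 Hz.
k=1: 36 Hz, 84 Hz.
k=2: 96 Hz, 144 Hz.
k=3: 156 Hz, 204 Hz.
k=4: 216 Hz, 264 Hz.
Within [84 Hz, 168 Hz]: 84 Hz, 96 Hz, 144 Hz, 156 Hz.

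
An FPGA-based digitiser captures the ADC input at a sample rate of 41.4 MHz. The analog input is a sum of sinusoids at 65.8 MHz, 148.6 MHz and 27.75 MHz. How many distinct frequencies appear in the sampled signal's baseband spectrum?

fs/2 = 20.7 MHz.
65.8 MHz mod fs = 24.4 MHz.
24.4 MHz > fs/2 = 20.7 MHz, folds to fs − 24.4 MHz = 17 MHz.
148.6 MHz mod fs = 24.4 MHz.
24.4 MHz > fs/2 = 20.7 MHz, folds to fs − 24.4 MHz = 17 MHz.
27.75 MHz > fs/2 = 20.7 MHz, folds to fs − 27.75 MHz = 13.65 MHz.
Distinct values: {13.65 MHz, 17 MHz} → 2.

2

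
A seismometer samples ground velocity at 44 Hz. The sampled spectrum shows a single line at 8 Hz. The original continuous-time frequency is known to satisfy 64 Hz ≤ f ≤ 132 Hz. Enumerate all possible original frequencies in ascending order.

80 Hz, 96 Hz, 124 Hz

Frequencies that alias to 8 Hz are k·fs ± 8 Hz for integer k ≥ 0.
k=0: 8 Hz.
k=1: 36 Hz, 52 Hz.
k=2: 80 Hz, 96 Hz.
k=3: 124 Hz, 140 Hz.
k=4: 168 Hz, 184 Hz.
Within [64 Hz, 132 Hz]: 80 Hz, 96 Hz, 124 Hz.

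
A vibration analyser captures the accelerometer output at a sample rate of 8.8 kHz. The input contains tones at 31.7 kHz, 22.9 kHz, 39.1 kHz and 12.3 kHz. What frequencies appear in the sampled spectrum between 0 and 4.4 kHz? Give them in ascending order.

fs/2 = 4.4 kHz.
31.7 kHz mod fs = 5.3 kHz.
5.3 kHz > fs/2 = 4.4 kHz, folds to fs − 5.3 kHz = 3.5 kHz.
22.9 kHz mod fs = 5.3 kHz.
5.3 kHz > fs/2 = 4.4 kHz, folds to fs − 5.3 kHz = 3.5 kHz.
39.1 kHz mod fs = 3.9 kHz.
3.9 kHz ≤ fs/2 = 4.4 kHz, appears at 3.9 kHz.
12.3 kHz mod fs = 3.5 kHz.
3.5 kHz ≤ fs/2 = 4.4 kHz, appears at 3.5 kHz.
Distinct values: {3.5 kHz, 3.9 kHz}.

3.5 kHz, 3.9 kHz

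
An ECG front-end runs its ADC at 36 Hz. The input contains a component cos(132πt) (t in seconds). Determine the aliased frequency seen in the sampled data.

ω = 132π rad/s → f = ω/(2π) = 66 Hz.
66 Hz mod fs = 30 Hz.
30 Hz > fs/2 = 18 Hz, folds to fs − 30 Hz = 6 Hz.

6 Hz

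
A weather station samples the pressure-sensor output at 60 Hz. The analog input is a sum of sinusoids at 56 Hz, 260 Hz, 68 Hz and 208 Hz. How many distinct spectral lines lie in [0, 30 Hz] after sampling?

fs/2 = 30 Hz.
56 Hz > fs/2 = 30 Hz, folds to fs − 56 Hz = 4 Hz.
260 Hz mod fs = 20 Hz.
20 Hz ≤ fs/2 = 30 Hz, appears at 20 Hz.
68 Hz mod fs = 8 Hz.
8 Hz ≤ fs/2 = 30 Hz, appears at 8 Hz.
208 Hz mod fs = 28 Hz.
28 Hz ≤ fs/2 = 30 Hz, appears at 28 Hz.
Distinct values: {4 Hz, 8 Hz, 20 Hz, 28 Hz} → 4.

4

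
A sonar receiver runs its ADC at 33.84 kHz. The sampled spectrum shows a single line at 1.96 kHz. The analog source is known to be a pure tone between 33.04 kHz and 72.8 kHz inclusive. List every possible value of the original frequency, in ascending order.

Frequencies that alias to 1.96 kHz are k·fs ± 1.96 kHz for integer k ≥ 0.
k=0: 1.96 kHz.
k=1: 31.88 kHz, 35.8 kHz.
k=2: 65.72 kHz, 69.64 kHz.
k=3: 99.56 kHz, 103.48 kHz.
Within [33.04 kHz, 72.8 kHz]: 35.8 kHz, 65.72 kHz, 69.64 kHz.

35.8 kHz, 65.72 kHz, 69.64 kHz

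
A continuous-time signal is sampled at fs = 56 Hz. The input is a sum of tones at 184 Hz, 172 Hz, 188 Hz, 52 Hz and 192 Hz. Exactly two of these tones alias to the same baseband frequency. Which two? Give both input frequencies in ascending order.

52 Hz, 172 Hz

fs/2 = 28 Hz.
184 Hz mod fs = 16 Hz.
16 Hz ≤ fs/2 = 28 Hz, appears at 16 Hz.
172 Hz mod fs = 4 Hz.
4 Hz ≤ fs/2 = 28 Hz, appears at 4 Hz.
188 Hz mod fs = 20 Hz.
20 Hz ≤ fs/2 = 28 Hz, appears at 20 Hz.
52 Hz > fs/2 = 28 Hz, folds to fs − 52 Hz = 4 Hz.
192 Hz mod fs = 24 Hz.
24 Hz ≤ fs/2 = 28 Hz, appears at 24 Hz.
52 Hz and 172 Hz both map to 4 Hz.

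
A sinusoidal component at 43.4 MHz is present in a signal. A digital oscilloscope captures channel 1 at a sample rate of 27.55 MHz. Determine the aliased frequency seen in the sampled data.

43.4 MHz mod fs = 15.85 MHz.
15.85 MHz > fs/2 = 13.775 MHz, folds to fs − 15.85 MHz = 11.7 MHz.

11.7 MHz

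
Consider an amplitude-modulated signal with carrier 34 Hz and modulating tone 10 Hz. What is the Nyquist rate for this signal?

88 Hz

AM sidebands sit at fc ± fm = 24 Hz and 44 Hz.
Highest-frequency component: 44 Hz.
Nyquist rate = 2 × 44 Hz = 88 Hz.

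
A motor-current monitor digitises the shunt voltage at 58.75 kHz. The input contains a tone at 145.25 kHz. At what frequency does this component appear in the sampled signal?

145.25 kHz mod fs = 27.75 kHz.
27.75 kHz ≤ fs/2 = 29.375 kHz, appears at 27.75 kHz.

27.75 kHz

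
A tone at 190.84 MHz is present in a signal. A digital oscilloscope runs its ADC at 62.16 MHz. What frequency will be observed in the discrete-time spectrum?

190.84 MHz mod fs = 4.36 MHz.
4.36 MHz ≤ fs/2 = 31.08 MHz, appears at 4.36 MHz.

4.36 MHz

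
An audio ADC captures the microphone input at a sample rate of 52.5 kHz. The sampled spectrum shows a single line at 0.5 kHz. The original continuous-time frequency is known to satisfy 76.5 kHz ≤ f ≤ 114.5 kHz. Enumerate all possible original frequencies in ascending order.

104.5 kHz, 105.5 kHz

Frequencies that alias to 0.5 kHz are k·fs ± 0.5 kHz for integer k ≥ 0.
k=0: 0.5 kHz.
k=1: 52 kHz, 53 kHz.
k=2: 104.5 kHz, 105.5 kHz.
k=3: 157 kHz, 158 kHz.
Within [76.5 kHz, 114.5 kHz]: 104.5 kHz, 105.5 kHz.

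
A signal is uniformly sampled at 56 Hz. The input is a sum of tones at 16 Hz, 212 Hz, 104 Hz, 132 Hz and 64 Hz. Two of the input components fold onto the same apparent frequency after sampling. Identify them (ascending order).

64 Hz, 104 Hz

fs/2 = 28 Hz.
16 Hz ≤ fs/2 = 28 Hz, passes unchanged.
212 Hz mod fs = 44 Hz.
44 Hz > fs/2 = 28 Hz, folds to fs − 44 Hz = 12 Hz.
104 Hz mod fs = 48 Hz.
48 Hz > fs/2 = 28 Hz, folds to fs − 48 Hz = 8 Hz.
132 Hz mod fs = 20 Hz.
20 Hz ≤ fs/2 = 28 Hz, appears at 20 Hz.
64 Hz mod fs = 8 Hz.
8 Hz ≤ fs/2 = 28 Hz, appears at 8 Hz.
64 Hz and 104 Hz both map to 8 Hz.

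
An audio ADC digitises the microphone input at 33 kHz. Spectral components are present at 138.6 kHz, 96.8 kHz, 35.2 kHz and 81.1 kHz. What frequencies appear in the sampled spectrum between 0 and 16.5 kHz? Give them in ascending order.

2.2 kHz, 6.6 kHz, 15.1 kHz

fs/2 = 16.5 kHz.
138.6 kHz mod fs = 6.6 kHz.
6.6 kHz ≤ fs/2 = 16.5 kHz, appears at 6.6 kHz.
96.8 kHz mod fs = 30.8 kHz.
30.8 kHz > fs/2 = 16.5 kHz, folds to fs − 30.8 kHz = 2.2 kHz.
35.2 kHz mod fs = 2.2 kHz.
2.2 kHz ≤ fs/2 = 16.5 kHz, appears at 2.2 kHz.
81.1 kHz mod fs = 15.1 kHz.
15.1 kHz ≤ fs/2 = 16.5 kHz, appears at 15.1 kHz.
Distinct values: {2.2 kHz, 6.6 kHz, 15.1 kHz}.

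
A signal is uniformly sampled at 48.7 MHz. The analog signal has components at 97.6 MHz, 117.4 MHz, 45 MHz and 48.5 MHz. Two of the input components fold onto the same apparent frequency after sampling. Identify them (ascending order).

fs/2 = 24.35 MHz.
97.6 MHz mod fs = 0.2 MHz.
0.2 MHz ≤ fs/2 = 24.35 MHz, appears at 0.2 MHz.
117.4 MHz mod fs = 20 MHz.
20 MHz ≤ fs/2 = 24.35 MHz, appears at 20 MHz.
45 MHz > fs/2 = 24.35 MHz, folds to fs − 45 MHz = 3.7 MHz.
48.5 MHz > fs/2 = 24.35 MHz, folds to fs − 48.5 MHz = 0.2 MHz.
48.5 MHz and 97.6 MHz both map to 0.2 MHz.

48.5 MHz, 97.6 MHz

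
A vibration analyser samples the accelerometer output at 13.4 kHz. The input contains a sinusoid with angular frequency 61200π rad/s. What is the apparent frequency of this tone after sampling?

3.8 kHz

ω = 61200π rad/s → f = ω/(2π) = 30600 Hz = 30.6 kHz.
30.6 kHz mod fs = 3.8 kHz.
3.8 kHz ≤ fs/2 = 6.7 kHz, appears at 3.8 kHz.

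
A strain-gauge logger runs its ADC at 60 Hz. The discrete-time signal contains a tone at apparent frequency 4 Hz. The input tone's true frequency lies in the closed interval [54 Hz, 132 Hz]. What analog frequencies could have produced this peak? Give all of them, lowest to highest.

Frequencies that alias to 4 Hz are k·fs ± 4 Hz for integer k ≥ 0.
k=0: 4 Hz.
k=1: 56 Hz, 64 Hz.
k=2: 116 Hz, 124 Hz.
k=3: 176 Hz, 184 Hz.
Within [54 Hz, 132 Hz]: 56 Hz, 64 Hz, 116 Hz, 124 Hz.

56 Hz, 64 Hz, 116 Hz, 124 Hz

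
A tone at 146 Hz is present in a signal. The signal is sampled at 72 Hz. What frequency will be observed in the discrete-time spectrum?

146 Hz mod fs = 2 Hz.
2 Hz ≤ fs/2 = 36 Hz, appears at 2 Hz.

2 Hz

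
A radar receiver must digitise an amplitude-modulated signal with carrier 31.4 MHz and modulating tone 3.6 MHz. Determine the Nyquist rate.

70 MHz

AM sidebands sit at fc ± fm = 27.8 MHz and 35 MHz.
Highest-frequency component: 35 MHz.
Nyquist rate = 2 × 35 MHz = 70 MHz.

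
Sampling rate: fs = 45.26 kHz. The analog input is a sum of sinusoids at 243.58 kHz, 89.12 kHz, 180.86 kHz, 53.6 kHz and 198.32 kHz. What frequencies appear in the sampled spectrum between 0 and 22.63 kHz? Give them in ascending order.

fs/2 = 22.63 kHz.
243.58 kHz mod fs = 17.28 kHz.
17.28 kHz ≤ fs/2 = 22.63 kHz, appears at 17.28 kHz.
89.12 kHz mod fs = 43.86 kHz.
43.86 kHz > fs/2 = 22.63 kHz, folds to fs − 43.86 kHz = 1.4 kHz.
180.86 kHz mod fs = 45.08 kHz.
45.08 kHz > fs/2 = 22.63 kHz, folds to fs − 45.08 kHz = 0.18 kHz.
53.6 kHz mod fs = 8.34 kHz.
8.34 kHz ≤ fs/2 = 22.63 kHz, appears at 8.34 kHz.
198.32 kHz mod fs = 17.28 kHz.
17.28 kHz ≤ fs/2 = 22.63 kHz, appears at 17.28 kHz.
Distinct values: {0.18 kHz, 1.4 kHz, 8.34 kHz, 17.28 kHz}.

0.18 kHz, 1.4 kHz, 8.34 kHz, 17.28 kHz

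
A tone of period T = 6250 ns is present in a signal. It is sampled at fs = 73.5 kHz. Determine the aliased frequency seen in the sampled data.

T = 6250 ns → f = 1/T = 160 kHz.
160 kHz mod fs = 13 kHz.
13 kHz ≤ fs/2 = 36.75 kHz, appears at 13 kHz.

13 kHz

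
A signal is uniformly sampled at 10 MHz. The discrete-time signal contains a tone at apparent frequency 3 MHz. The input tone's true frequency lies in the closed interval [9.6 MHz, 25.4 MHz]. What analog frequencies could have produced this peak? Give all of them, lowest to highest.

Frequencies that alias to 3 MHz are k·fs ± 3 MHz for integer k ≥ 0.
k=0: 3 MHz.
k=1: 7 MHz, 13 MHz.
k=2: 17 MHz, 23 MHz.
k=3: 27 MHz, 33 MHz.
Within [9.6 MHz, 25.4 MHz]: 13 MHz, 17 MHz, 23 MHz.

13 MHz, 17 MHz, 23 MHz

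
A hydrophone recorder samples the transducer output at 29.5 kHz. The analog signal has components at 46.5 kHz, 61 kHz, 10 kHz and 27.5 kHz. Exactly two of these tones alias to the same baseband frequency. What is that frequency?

2 kHz

fs/2 = 14.75 kHz.
46.5 kHz mod fs = 17 kHz.
17 kHz > fs/2 = 14.75 kHz, folds to fs − 17 kHz = 12.5 kHz.
61 kHz mod fs = 2 kHz.
2 kHz ≤ fs/2 = 14.75 kHz, appears at 2 kHz.
10 kHz ≤ fs/2 = 14.75 kHz, passes unchanged.
27.5 kHz > fs/2 = 14.75 kHz, folds to fs − 27.5 kHz = 2 kHz.
27.5 kHz and 61 kHz both map to 2 kHz.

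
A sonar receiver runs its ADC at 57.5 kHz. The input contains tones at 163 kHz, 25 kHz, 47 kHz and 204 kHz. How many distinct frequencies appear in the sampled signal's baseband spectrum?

fs/2 = 28.75 kHz.
163 kHz mod fs = 48 kHz.
48 kHz > fs/2 = 28.75 kHz, folds to fs − 48 kHz = 9.5 kHz.
25 kHz ≤ fs/2 = 28.75 kHz, passes unchanged.
47 kHz > fs/2 = 28.75 kHz, folds to fs − 47 kHz = 10.5 kHz.
204 kHz mod fs = 31.5 kHz.
31.5 kHz > fs/2 = 28.75 kHz, folds to fs − 31.5 kHz = 26 kHz.
Distinct values: {9.5 kHz, 10.5 kHz, 25 kHz, 26 kHz} → 4.

4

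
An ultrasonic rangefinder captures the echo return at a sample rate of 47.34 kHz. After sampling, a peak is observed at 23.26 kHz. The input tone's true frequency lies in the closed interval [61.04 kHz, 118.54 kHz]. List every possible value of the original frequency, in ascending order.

Frequencies that alias to 23.26 kHz are k·fs ± 23.26 kHz for integer k ≥ 0.
k=0: 23.26 kHz.
k=1: 24.08 kHz, 70.6 kHz.
k=2: 71.42 kHz, 117.94 kHz.
k=3: 118.76 kHz, 165.28 kHz.
Within [61.04 kHz, 118.54 kHz]: 70.6 kHz, 71.42 kHz, 117.94 kHz.

70.6 kHz, 71.42 kHz, 117.94 kHz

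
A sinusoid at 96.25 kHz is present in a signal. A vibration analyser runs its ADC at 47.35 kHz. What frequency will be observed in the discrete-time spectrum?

96.25 kHz mod fs = 1.55 kHz.
1.55 kHz ≤ fs/2 = 23.675 kHz, appears at 1.55 kHz.

1.55 kHz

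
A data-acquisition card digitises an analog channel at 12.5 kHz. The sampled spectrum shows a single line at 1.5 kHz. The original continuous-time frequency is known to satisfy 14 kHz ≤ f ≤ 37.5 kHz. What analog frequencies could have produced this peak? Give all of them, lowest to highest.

Frequencies that alias to 1.5 kHz are k·fs ± 1.5 kHz for integer k ≥ 0.
k=0: 1.5 kHz.
k=1: 11 kHz, 14 kHz.
k=2: 23.5 kHz, 26.5 kHz.
k=3: 36 kHz, 39 kHz.
k=4: 48.5 kHz, 51.5 kHz.
Within [14 kHz, 37.5 kHz]: 14 kHz, 23.5 kHz, 26.5 kHz, 36 kHz.

14 kHz, 23.5 kHz, 26.5 kHz, 36 kHz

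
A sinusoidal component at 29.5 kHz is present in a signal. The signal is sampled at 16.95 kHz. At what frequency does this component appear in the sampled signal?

29.5 kHz mod fs = 12.55 kHz.
12.55 kHz > fs/2 = 8.475 kHz, folds to fs − 12.55 kHz = 4.4 kHz.

4.4 kHz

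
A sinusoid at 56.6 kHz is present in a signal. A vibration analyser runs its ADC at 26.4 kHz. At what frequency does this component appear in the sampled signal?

3.8 kHz

56.6 kHz mod fs = 3.8 kHz.
3.8 kHz ≤ fs/2 = 13.2 kHz, appears at 3.8 kHz.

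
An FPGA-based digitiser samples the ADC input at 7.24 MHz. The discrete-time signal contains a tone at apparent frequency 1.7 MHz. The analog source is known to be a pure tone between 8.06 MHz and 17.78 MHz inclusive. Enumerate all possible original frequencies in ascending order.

Frequencies that alias to 1.7 MHz are k·fs ± 1.7 MHz for integer k ≥ 0.
k=0: 1.7 MHz.
k=1: 5.54 MHz, 8.94 MHz.
k=2: 12.78 MHz, 16.18 MHz.
k=3: 20.02 MHz, 23.42 MHz.
Within [8.06 MHz, 17.78 MHz]: 8.94 MHz, 12.78 MHz, 16.18 MHz.

8.94 MHz, 12.78 MHz, 16.18 MHz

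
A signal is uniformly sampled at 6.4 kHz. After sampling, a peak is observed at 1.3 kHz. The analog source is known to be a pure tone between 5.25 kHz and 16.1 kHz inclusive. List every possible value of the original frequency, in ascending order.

Frequencies that alias to 1.3 kHz are k·fs ± 1.3 kHz for integer k ≥ 0.
k=0: 1.3 kHz.
k=1: 5.1 kHz, 7.7 kHz.
k=2: 11.5 kHz, 14.1 kHz.
k=3: 17.9 kHz, 20.5 kHz.
Within [5.25 kHz, 16.1 kHz]: 7.7 kHz, 11.5 kHz, 14.1 kHz.

7.7 kHz, 11.5 kHz, 14.1 kHz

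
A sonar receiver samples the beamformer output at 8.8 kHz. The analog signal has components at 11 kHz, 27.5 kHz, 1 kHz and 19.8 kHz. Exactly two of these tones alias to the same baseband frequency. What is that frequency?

fs/2 = 4.4 kHz.
11 kHz mod fs = 2.2 kHz.
2.2 kHz ≤ fs/2 = 4.4 kHz, appears at 2.2 kHz.
27.5 kHz mod fs = 1.1 kHz.
1.1 kHz ≤ fs/2 = 4.4 kHz, appears at 1.1 kHz.
1 kHz ≤ fs/2 = 4.4 kHz, passes unchanged.
19.8 kHz mod fs = 2.2 kHz.
2.2 kHz ≤ fs/2 = 4.4 kHz, appears at 2.2 kHz.
11 kHz and 19.8 kHz both map to 2.2 kHz.

2.2 kHz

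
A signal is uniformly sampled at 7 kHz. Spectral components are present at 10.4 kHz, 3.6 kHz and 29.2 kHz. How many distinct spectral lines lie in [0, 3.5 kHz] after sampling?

fs/2 = 3.5 kHz.
10.4 kHz mod fs = 3.4 kHz.
3.4 kHz ≤ fs/2 = 3.5 kHz, appears at 3.4 kHz.
3.6 kHz > fs/2 = 3.5 kHz, folds to fs − 3.6 kHz = 3.4 kHz.
29.2 kHz mod fs = 1.2 kHz.
1.2 kHz ≤ fs/2 = 3.5 kHz, appears at 1.2 kHz.
Distinct values: {1.2 kHz, 3.4 kHz} → 2.

2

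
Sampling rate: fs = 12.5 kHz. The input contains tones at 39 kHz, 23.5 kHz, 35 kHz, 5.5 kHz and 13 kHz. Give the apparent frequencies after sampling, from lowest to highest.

fs/2 = 6.25 kHz.
39 kHz mod fs = 1.5 kHz.
1.5 kHz ≤ fs/2 = 6.25 kHz, appears at 1.5 kHz.
23.5 kHz mod fs = 11 kHz.
11 kHz > fs/2 = 6.25 kHz, folds to fs − 11 kHz = 1.5 kHz.
35 kHz mod fs = 10 kHz.
10 kHz > fs/2 = 6.25 kHz, folds to fs − 10 kHz = 2.5 kHz.
5.5 kHz ≤ fs/2 = 6.25 kHz, passes unchanged.
13 kHz mod fs = 0.5 kHz.
0.5 kHz ≤ fs/2 = 6.25 kHz, appears at 0.5 kHz.
Distinct values: {0.5 kHz, 1.5 kHz, 2.5 kHz, 5.5 kHz}.

0.5 kHz, 1.5 kHz, 2.5 kHz, 5.5 kHz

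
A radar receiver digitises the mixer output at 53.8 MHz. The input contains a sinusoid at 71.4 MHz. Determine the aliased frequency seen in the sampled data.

17.6 MHz

71.4 MHz mod fs = 17.6 MHz.
17.6 MHz ≤ fs/2 = 26.9 MHz, appears at 17.6 MHz.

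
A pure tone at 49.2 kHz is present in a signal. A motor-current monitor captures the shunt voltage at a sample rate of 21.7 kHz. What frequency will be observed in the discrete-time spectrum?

5.8 kHz

49.2 kHz mod fs = 5.8 kHz.
5.8 kHz ≤ fs/2 = 10.85 kHz, appears at 5.8 kHz.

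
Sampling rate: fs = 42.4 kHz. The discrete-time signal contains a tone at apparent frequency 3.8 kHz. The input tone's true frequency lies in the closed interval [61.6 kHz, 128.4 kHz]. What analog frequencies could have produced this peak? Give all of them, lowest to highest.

81 kHz, 88.6 kHz, 123.4 kHz

Frequencies that alias to 3.8 kHz are k·fs ± 3.8 kHz for integer k ≥ 0.
k=0: 3.8 kHz.
k=1: 38.6 kHz, 46.2 kHz.
k=2: 81 kHz, 88.6 kHz.
k=3: 123.4 kHz, 131 kHz.
k=4: 165.8 kHz, 173.4 kHz.
Within [61.6 kHz, 128.4 kHz]: 81 kHz, 88.6 kHz, 123.4 kHz.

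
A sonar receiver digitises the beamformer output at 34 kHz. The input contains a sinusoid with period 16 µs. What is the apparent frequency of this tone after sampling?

5.5 kHz

T = 16 µs → f = 1/T = 62.5 kHz.
62.5 kHz mod fs = 28.5 kHz.
28.5 kHz > fs/2 = 17 kHz, folds to fs − 28.5 kHz = 5.5 kHz.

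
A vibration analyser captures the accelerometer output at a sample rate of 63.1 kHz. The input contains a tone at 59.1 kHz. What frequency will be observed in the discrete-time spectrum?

59.1 kHz > fs/2 = 31.55 kHz, folds to fs − 59.1 kHz = 4 kHz.

4 kHz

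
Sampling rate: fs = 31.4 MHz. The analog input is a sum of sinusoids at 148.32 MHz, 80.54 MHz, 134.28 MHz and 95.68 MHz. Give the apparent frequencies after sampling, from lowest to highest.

fs/2 = 15.7 MHz.
148.32 MHz mod fs = 22.72 MHz.
22.72 MHz > fs/2 = 15.7 MHz, folds to fs − 22.72 MHz = 8.68 MHz.
80.54 MHz mod fs = 17.74 MHz.
17.74 MHz > fs/2 = 15.7 MHz, folds to fs − 17.74 MHz = 13.66 MHz.
134.28 MHz mod fs = 8.68 MHz.
8.68 MHz ≤ fs/2 = 15.7 MHz, appears at 8.68 MHz.
95.68 MHz mod fs = 1.48 MHz.
1.48 MHz ≤ fs/2 = 15.7 MHz, appears at 1.48 MHz.
Distinct values: {1.48 MHz, 8.68 MHz, 13.66 MHz}.

1.48 MHz, 8.68 MHz, 13.66 MHz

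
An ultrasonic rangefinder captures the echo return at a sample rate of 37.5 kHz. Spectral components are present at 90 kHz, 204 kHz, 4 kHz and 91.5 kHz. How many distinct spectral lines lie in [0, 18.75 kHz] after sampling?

fs/2 = 18.75 kHz.
90 kHz mod fs = 15 kHz.
15 kHz ≤ fs/2 = 18.75 kHz, appears at 15 kHz.
204 kHz mod fs = 16.5 kHz.
16.5 kHz ≤ fs/2 = 18.75 kHz, appears at 16.5 kHz.
4 kHz ≤ fs/2 = 18.75 kHz, passes unchanged.
91.5 kHz mod fs = 16.5 kHz.
16.5 kHz ≤ fs/2 = 18.75 kHz, appears at 16.5 kHz.
Distinct values: {4 kHz, 15 kHz, 16.5 kHz} → 3.

3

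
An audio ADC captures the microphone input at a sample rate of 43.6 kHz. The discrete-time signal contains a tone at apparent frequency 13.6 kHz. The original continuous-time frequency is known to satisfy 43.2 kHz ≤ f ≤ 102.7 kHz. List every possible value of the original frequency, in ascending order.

57.2 kHz, 73.6 kHz, 100.8 kHz

Frequencies that alias to 13.6 kHz are k·fs ± 13.6 kHz for integer k ≥ 0.
k=0: 13.6 kHz.
k=1: 30 kHz, 57.2 kHz.
k=2: 73.6 kHz, 100.8 kHz.
k=3: 117.2 kHz, 144.4 kHz.
Within [43.2 kHz, 102.7 kHz]: 57.2 kHz, 73.6 kHz, 100.8 kHz.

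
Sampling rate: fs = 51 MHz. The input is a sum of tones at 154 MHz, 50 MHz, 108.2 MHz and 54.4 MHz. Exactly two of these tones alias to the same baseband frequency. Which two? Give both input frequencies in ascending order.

fs/2 = 25.5 MHz.
154 MHz mod fs = 1 MHz.
1 MHz ≤ fs/2 = 25.5 MHz, appears at 1 MHz.
50 MHz > fs/2 = 25.5 MHz, folds to fs − 50 MHz = 1 MHz.
108.2 MHz mod fs = 6.2 MHz.
6.2 MHz ≤ fs/2 = 25.5 MHz, appears at 6.2 MHz.
54.4 MHz mod fs = 3.4 MHz.
3.4 MHz ≤ fs/2 = 25.5 MHz, appears at 3.4 MHz.
50 MHz and 154 MHz both map to 1 MHz.

50 MHz, 154 MHz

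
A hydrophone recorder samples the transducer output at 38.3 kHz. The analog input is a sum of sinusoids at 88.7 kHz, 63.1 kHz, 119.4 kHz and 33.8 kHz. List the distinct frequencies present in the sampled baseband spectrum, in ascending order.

fs/2 = 19.15 kHz.
88.7 kHz mod fs = 12.1 kHz.
12.1 kHz ≤ fs/2 = 19.15 kHz, appears at 12.1 kHz.
63.1 kHz mod fs = 24.8 kHz.
24.8 kHz > fs/2 = 19.15 kHz, folds to fs − 24.8 kHz = 13.5 kHz.
119.4 kHz mod fs = 4.5 kHz.
4.5 kHz ≤ fs/2 = 19.15 kHz, appears at 4.5 kHz.
33.8 kHz > fs/2 = 19.15 kHz, folds to fs − 33.8 kHz = 4.5 kHz.
Distinct values: {4.5 kHz, 12.1 kHz, 13.5 kHz}.

4.5 kHz, 12.1 kHz, 13.5 kHz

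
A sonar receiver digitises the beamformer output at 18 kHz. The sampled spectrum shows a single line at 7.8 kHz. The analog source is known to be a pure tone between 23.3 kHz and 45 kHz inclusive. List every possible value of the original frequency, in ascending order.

25.8 kHz, 28.2 kHz, 43.8 kHz

Frequencies that alias to 7.8 kHz are k·fs ± 7.8 kHz for integer k ≥ 0.
k=0: 7.8 kHz.
k=1: 10.2 kHz, 25.8 kHz.
k=2: 28.2 kHz, 43.8 kHz.
k=3: 46.2 kHz, 61.8 kHz.
Within [23.3 kHz, 45 kHz]: 25.8 kHz, 28.2 kHz, 43.8 kHz.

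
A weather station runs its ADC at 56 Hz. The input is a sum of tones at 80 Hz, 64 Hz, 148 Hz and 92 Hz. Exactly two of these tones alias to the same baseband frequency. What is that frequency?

fs/2 = 28 Hz.
80 Hz mod fs = 24 Hz.
24 Hz ≤ fs/2 = 28 Hz, appears at 24 Hz.
64 Hz mod fs = 8 Hz.
8 Hz ≤ fs/2 = 28 Hz, appears at 8 Hz.
148 Hz mod fs = 36 Hz.
36 Hz > fs/2 = 28 Hz, folds to fs − 36 Hz = 20 Hz.
92 Hz mod fs = 36 Hz.
36 Hz > fs/2 = 28 Hz, folds to fs − 36 Hz = 20 Hz.
92 Hz and 148 Hz both map to 20 Hz.

20 Hz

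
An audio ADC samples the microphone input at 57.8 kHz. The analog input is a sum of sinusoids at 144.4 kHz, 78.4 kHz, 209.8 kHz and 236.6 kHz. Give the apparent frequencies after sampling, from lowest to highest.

fs/2 = 28.9 kHz.
144.4 kHz mod fs = 28.8 kHz.
28.8 kHz ≤ fs/2 = 28.9 kHz, appears at 28.8 kHz.
78.4 kHz mod fs = 20.6 kHz.
20.6 kHz ≤ fs/2 = 28.9 kHz, appears at 20.6 kHz.
209.8 kHz mod fs = 36.4 kHz.
36.4 kHz > fs/2 = 28.9 kHz, folds to fs − 36.4 kHz = 21.4 kHz.
236.6 kHz mod fs = 5.4 kHz.
5.4 kHz ≤ fs/2 = 28.9 kHz, appears at 5.4 kHz.
Distinct values: {5.4 kHz, 20.6 kHz, 21.4 kHz, 28.8 kHz}.

5.4 kHz, 20.6 kHz, 21.4 kHz, 28.8 kHz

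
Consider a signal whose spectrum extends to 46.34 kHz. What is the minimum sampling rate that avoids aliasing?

92.68 kHz

Nyquist rate = 2 × 46.34 kHz = 92.68 kHz.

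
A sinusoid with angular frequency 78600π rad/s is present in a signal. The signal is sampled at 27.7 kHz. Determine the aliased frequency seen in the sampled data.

11.6 kHz

ω = 78600π rad/s → f = ω/(2π) = 39300 Hz = 39.3 kHz.
39.3 kHz mod fs = 11.6 kHz.
11.6 kHz ≤ fs/2 = 13.85 kHz, appears at 11.6 kHz.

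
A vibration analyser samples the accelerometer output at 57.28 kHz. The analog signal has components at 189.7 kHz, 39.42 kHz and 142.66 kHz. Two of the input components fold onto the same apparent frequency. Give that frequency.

fs/2 = 28.64 kHz.
189.7 kHz mod fs = 17.86 kHz.
17.86 kHz ≤ fs/2 = 28.64 kHz, appears at 17.86 kHz.
39.42 kHz > fs/2 = 28.64 kHz, folds to fs − 39.42 kHz = 17.86 kHz.
142.66 kHz mod fs = 28.1 kHz.
28.1 kHz ≤ fs/2 = 28.64 kHz, appears at 28.1 kHz.
39.42 kHz and 189.7 kHz both map to 17.86 kHz.

17.86 kHz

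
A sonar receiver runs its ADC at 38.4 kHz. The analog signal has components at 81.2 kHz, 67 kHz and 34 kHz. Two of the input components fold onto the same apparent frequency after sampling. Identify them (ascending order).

34 kHz, 81.2 kHz

fs/2 = 19.2 kHz.
81.2 kHz mod fs = 4.4 kHz.
4.4 kHz ≤ fs/2 = 19.2 kHz, appears at 4.4 kHz.
67 kHz mod fs = 28.6 kHz.
28.6 kHz > fs/2 = 19.2 kHz, folds to fs − 28.6 kHz = 9.8 kHz.
34 kHz > fs/2 = 19.2 kHz, folds to fs − 34 kHz = 4.4 kHz.
34 kHz and 81.2 kHz both map to 4.4 kHz.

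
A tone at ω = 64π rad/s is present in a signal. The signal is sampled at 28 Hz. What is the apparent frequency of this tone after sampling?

4 Hz

ω = 64π rad/s → f = ω/(2π) = 32 Hz.
32 Hz mod fs = 4 Hz.
4 Hz ≤ fs/2 = 14 Hz, appears at 4 Hz.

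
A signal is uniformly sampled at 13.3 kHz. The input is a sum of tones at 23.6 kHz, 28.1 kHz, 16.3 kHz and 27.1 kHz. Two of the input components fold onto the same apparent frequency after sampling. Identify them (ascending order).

16.3 kHz, 23.6 kHz

fs/2 = 6.65 kHz.
23.6 kHz mod fs = 10.3 kHz.
10.3 kHz > fs/2 = 6.65 kHz, folds to fs − 10.3 kHz = 3 kHz.
28.1 kHz mod fs = 1.5 kHz.
1.5 kHz ≤ fs/2 = 6.65 kHz, appears at 1.5 kHz.
16.3 kHz mod fs = 3 kHz.
3 kHz ≤ fs/2 = 6.65 kHz, appears at 3 kHz.
27.1 kHz mod fs = 0.5 kHz.
0.5 kHz ≤ fs/2 = 6.65 kHz, appears at 0.5 kHz.
16.3 kHz and 23.6 kHz both map to 3 kHz.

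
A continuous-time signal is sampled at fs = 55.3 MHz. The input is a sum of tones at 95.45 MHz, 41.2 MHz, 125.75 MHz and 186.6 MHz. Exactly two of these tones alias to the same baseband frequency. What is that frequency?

fs/2 = 27.65 MHz.
95.45 MHz mod fs = 40.15 MHz.
40.15 MHz > fs/2 = 27.65 MHz, folds to fs − 40.15 MHz = 15.15 MHz.
41.2 MHz > fs/2 = 27.65 MHz, folds to fs − 41.2 MHz = 14.1 MHz.
125.75 MHz mod fs = 15.15 MHz.
15.15 MHz ≤ fs/2 = 27.65 MHz, appears at 15.15 MHz.
186.6 MHz mod fs = 20.7 MHz.
20.7 MHz ≤ fs/2 = 27.65 MHz, appears at 20.7 MHz.
95.45 MHz and 125.75 MHz both map to 15.15 MHz.

15.15 MHz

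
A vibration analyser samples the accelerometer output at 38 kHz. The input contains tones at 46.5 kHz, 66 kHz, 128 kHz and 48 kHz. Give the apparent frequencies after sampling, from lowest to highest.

8.5 kHz, 10 kHz, 14 kHz

fs/2 = 19 kHz.
46.5 kHz mod fs = 8.5 kHz.
8.5 kHz ≤ fs/2 = 19 kHz, appears at 8.5 kHz.
66 kHz mod fs = 28 kHz.
28 kHz > fs/2 = 19 kHz, folds to fs − 28 kHz = 10 kHz.
128 kHz mod fs = 14 kHz.
14 kHz ≤ fs/2 = 19 kHz, appears at 14 kHz.
48 kHz mod fs = 10 kHz.
10 kHz ≤ fs/2 = 19 kHz, appears at 10 kHz.
Distinct values: {8.5 kHz, 10 kHz, 14 kHz}.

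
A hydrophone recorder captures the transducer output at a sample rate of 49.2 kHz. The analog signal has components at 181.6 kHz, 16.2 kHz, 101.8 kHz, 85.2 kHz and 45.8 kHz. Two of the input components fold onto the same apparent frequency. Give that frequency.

3.4 kHz

fs/2 = 24.6 kHz.
181.6 kHz mod fs = 34 kHz.
34 kHz > fs/2 = 24.6 kHz, folds to fs − 34 kHz = 15.2 kHz.
16.2 kHz ≤ fs/2 = 24.6 kHz, passes unchanged.
101.8 kHz mod fs = 3.4 kHz.
3.4 kHz ≤ fs/2 = 24.6 kHz, appears at 3.4 kHz.
85.2 kHz mod fs = 36 kHz.
36 kHz > fs/2 = 24.6 kHz, folds to fs − 36 kHz = 13.2 kHz.
45.8 kHz > fs/2 = 24.6 kHz, folds to fs − 45.8 kHz = 3.4 kHz.
45.8 kHz and 101.8 kHz both map to 3.4 kHz.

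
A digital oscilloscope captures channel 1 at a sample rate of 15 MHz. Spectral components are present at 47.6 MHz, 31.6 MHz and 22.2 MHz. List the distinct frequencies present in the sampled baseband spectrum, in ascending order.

fs/2 = 7.5 MHz.
47.6 MHz mod fs = 2.6 MHz.
2.6 MHz ≤ fs/2 = 7.5 MHz, appears at 2.6 MHz.
31.6 MHz mod fs = 1.6 MHz.
1.6 MHz ≤ fs/2 = 7.5 MHz, appears at 1.6 MHz.
22.2 MHz mod fs = 7.2 MHz.
7.2 MHz ≤ fs/2 = 7.5 MHz, appears at 7.2 MHz.
Distinct values: {1.6 MHz, 2.6 MHz, 7.2 MHz}.

1.6 MHz, 2.6 MHz, 7.2 MHz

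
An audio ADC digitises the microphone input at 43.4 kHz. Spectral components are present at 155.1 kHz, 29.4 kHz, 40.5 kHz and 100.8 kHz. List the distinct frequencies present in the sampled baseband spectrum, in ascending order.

2.9 kHz, 14 kHz, 18.5 kHz

fs/2 = 21.7 kHz.
155.1 kHz mod fs = 24.9 kHz.
24.9 kHz > fs/2 = 21.7 kHz, folds to fs − 24.9 kHz = 18.5 kHz.
29.4 kHz > fs/2 = 21.7 kHz, folds to fs − 29.4 kHz = 14 kHz.
40.5 kHz > fs/2 = 21.7 kHz, folds to fs − 40.5 kHz = 2.9 kHz.
100.8 kHz mod fs = 14 kHz.
14 kHz ≤ fs/2 = 21.7 kHz, appears at 14 kHz.
Distinct values: {2.9 kHz, 14 kHz, 18.5 kHz}.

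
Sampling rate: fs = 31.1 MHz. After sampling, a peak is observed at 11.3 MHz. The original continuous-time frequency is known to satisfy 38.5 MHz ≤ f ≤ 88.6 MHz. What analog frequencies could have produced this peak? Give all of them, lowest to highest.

42.4 MHz, 50.9 MHz, 73.5 MHz, 82 MHz

Frequencies that alias to 11.3 MHz are k·fs ± 11.3 MHz for integer k ≥ 0.
k=0: 11.3 MHz.
k=1: 19.8 MHz, 42.4 MHz.
k=2: 50.9 MHz, 73.5 MHz.
k=3: 82 MHz, 104.6 MHz.
k=4: 113.1 MHz, 135.7 MHz.
Within [38.5 MHz, 88.6 MHz]: 42.4 MHz, 50.9 MHz, 73.5 MHz, 82 MHz.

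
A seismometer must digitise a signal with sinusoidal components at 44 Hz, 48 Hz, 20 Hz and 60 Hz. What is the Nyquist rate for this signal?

Highest-frequency component: 60 Hz.
Nyquist rate = 2 × 60 Hz = 120 Hz.

120 Hz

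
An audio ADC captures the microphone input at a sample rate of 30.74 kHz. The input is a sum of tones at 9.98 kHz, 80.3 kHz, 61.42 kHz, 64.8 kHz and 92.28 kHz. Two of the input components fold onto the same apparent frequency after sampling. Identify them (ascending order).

61.42 kHz, 92.28 kHz

fs/2 = 15.37 kHz.
9.98 kHz ≤ fs/2 = 15.37 kHz, passes unchanged.
80.3 kHz mod fs = 18.82 kHz.
18.82 kHz > fs/2 = 15.37 kHz, folds to fs − 18.82 kHz = 11.92 kHz.
61.42 kHz mod fs = 30.68 kHz.
30.68 kHz > fs/2 = 15.37 kHz, folds to fs − 30.68 kHz = 0.06 kHz.
64.8 kHz mod fs = 3.32 kHz.
3.32 kHz ≤ fs/2 = 15.37 kHz, appears at 3.32 kHz.
92.28 kHz mod fs = 0.06 kHz.
0.06 kHz ≤ fs/2 = 15.37 kHz, appears at 0.06 kHz.
61.42 kHz and 92.28 kHz both map to 0.06 kHz.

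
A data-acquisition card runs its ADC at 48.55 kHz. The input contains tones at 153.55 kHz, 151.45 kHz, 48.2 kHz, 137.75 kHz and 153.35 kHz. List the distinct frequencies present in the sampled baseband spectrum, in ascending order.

0.35 kHz, 5.8 kHz, 7.7 kHz, 7.9 kHz

fs/2 = 24.275 kHz.
153.55 kHz mod fs = 7.9 kHz.
7.9 kHz ≤ fs/2 = 24.275 kHz, appears at 7.9 kHz.
151.45 kHz mod fs = 5.8 kHz.
5.8 kHz ≤ fs/2 = 24.275 kHz, appears at 5.8 kHz.
48.2 kHz > fs/2 = 24.275 kHz, folds to fs − 48.2 kHz = 0.35 kHz.
137.75 kHz mod fs = 40.65 kHz.
40.65 kHz > fs/2 = 24.275 kHz, folds to fs − 40.65 kHz = 7.9 kHz.
153.35 kHz mod fs = 7.7 kHz.
7.7 kHz ≤ fs/2 = 24.275 kHz, appears at 7.7 kHz.
Distinct values: {0.35 kHz, 5.8 kHz, 7.7 kHz, 7.9 kHz}.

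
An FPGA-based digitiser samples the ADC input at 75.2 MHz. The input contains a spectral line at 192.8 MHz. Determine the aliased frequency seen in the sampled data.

32.8 MHz

192.8 MHz mod fs = 42.4 MHz.
42.4 MHz > fs/2 = 37.6 MHz, folds to fs − 42.4 MHz = 32.8 MHz.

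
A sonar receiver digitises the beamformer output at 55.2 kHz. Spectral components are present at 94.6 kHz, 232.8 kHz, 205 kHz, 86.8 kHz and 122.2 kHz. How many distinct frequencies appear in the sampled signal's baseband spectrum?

fs/2 = 27.6 kHz.
94.6 kHz mod fs = 39.4 kHz.
39.4 kHz > fs/2 = 27.6 kHz, folds to fs − 39.4 kHz = 15.8 kHz.
232.8 kHz mod fs = 12 kHz.
12 kHz ≤ fs/2 = 27.6 kHz, appears at 12 kHz.
205 kHz mod fs = 39.4 kHz.
39.4 kHz > fs/2 = 27.6 kHz, folds to fs − 39.4 kHz = 15.8 kHz.
86.8 kHz mod fs = 31.6 kHz.
31.6 kHz > fs/2 = 27.6 kHz, folds to fs − 31.6 kHz = 23.6 kHz.
122.2 kHz mod fs = 11.8 kHz.
11.8 kHz ≤ fs/2 = 27.6 kHz, appears at 11.8 kHz.
Distinct values: {11.8 kHz, 12 kHz, 15.8 kHz, 23.6 kHz} → 4.

4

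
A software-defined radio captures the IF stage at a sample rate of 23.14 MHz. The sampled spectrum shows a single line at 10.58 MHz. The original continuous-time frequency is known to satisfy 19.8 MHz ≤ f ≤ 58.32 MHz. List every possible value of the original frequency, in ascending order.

Frequencies that alias to 10.58 MHz are k·fs ± 10.58 MHz for integer k ≥ 0.
k=0: 10.58 MHz.
k=1: 12.56 MHz, 33.72 MHz.
k=2: 35.7 MHz, 56.86 MHz.
k=3: 58.84 MHz, 80 MHz.
Within [19.8 MHz, 58.32 MHz]: 33.72 MHz, 35.7 MHz, 56.86 MHz.

33.72 MHz, 35.7 MHz, 56.86 MHz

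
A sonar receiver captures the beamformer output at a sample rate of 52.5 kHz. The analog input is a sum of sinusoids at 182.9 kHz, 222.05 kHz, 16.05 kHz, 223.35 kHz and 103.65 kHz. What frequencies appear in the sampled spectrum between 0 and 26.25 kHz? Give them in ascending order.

fs/2 = 26.25 kHz.
182.9 kHz mod fs = 25.4 kHz.
25.4 kHz ≤ fs/2 = 26.25 kHz, appears at 25.4 kHz.
222.05 kHz mod fs = 12.05 kHz.
12.05 kHz ≤ fs/2 = 26.25 kHz, appears at 12.05 kHz.
16.05 kHz ≤ fs/2 = 26.25 kHz, passes unchanged.
223.35 kHz mod fs = 13.35 kHz.
13.35 kHz ≤ fs/2 = 26.25 kHz, appears at 13.35 kHz.
103.65 kHz mod fs = 51.15 kHz.
51.15 kHz > fs/2 = 26.25 kHz, folds to fs − 51.15 kHz = 1.35 kHz.
Distinct values: {1.35 kHz, 12.05 kHz, 13.35 kHz, 16.05 kHz, 25.4 kHz}.

1.35 kHz, 12.05 kHz, 13.35 kHz, 16.05 kHz, 25.4 kHz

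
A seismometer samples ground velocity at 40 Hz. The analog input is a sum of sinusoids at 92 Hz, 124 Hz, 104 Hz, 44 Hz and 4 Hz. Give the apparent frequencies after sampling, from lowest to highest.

fs/2 = 20 Hz.
92 Hz mod fs = 12 Hz.
12 Hz ≤ fs/2 = 20 Hz, appears at 12 Hz.
124 Hz mod fs = 4 Hz.
4 Hz ≤ fs/2 = 20 Hz, appears at 4 Hz.
104 Hz mod fs = 24 Hz.
24 Hz > fs/2 = 20 Hz, folds to fs − 24 Hz = 16 Hz.
44 Hz mod fs = 4 Hz.
4 Hz ≤ fs/2 = 20 Hz, appears at 4 Hz.
4 Hz ≤ fs/2 = 20 Hz, passes unchanged.
Distinct values: {4 Hz, 12 Hz, 16 Hz}.

4 Hz, 12 Hz, 16 Hz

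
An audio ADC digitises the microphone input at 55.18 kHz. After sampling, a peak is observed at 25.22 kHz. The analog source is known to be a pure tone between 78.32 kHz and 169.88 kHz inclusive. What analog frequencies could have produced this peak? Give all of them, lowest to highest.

Frequencies that alias to 25.22 kHz are k·fs ± 25.22 kHz for integer k ≥ 0.
k=0: 25.22 kHz.
k=1: 29.96 kHz, 80.4 kHz.
k=2: 85.14 kHz, 135.58 kHz.
k=3: 140.32 kHz, 190.76 kHz.
k=4: 195.5 kHz, 245.94 kHz.
Within [78.32 kHz, 169.88 kHz]: 80.4 kHz, 85.14 kHz, 135.58 kHz, 140.32 kHz.

80.4 kHz, 85.14 kHz, 135.58 kHz, 140.32 kHz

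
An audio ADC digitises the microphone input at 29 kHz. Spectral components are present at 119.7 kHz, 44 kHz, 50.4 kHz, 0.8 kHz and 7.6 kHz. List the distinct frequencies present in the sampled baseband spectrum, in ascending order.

0.8 kHz, 3.7 kHz, 7.6 kHz, 14 kHz

fs/2 = 14.5 kHz.
119.7 kHz mod fs = 3.7 kHz.
3.7 kHz ≤ fs/2 = 14.5 kHz, appears at 3.7 kHz.
44 kHz mod fs = 15 kHz.
15 kHz > fs/2 = 14.5 kHz, folds to fs − 15 kHz = 14 kHz.
50.4 kHz mod fs = 21.4 kHz.
21.4 kHz > fs/2 = 14.5 kHz, folds to fs − 21.4 kHz = 7.6 kHz.
0.8 kHz ≤ fs/2 = 14.5 kHz, passes unchanged.
7.6 kHz ≤ fs/2 = 14.5 kHz, passes unchanged.
Distinct values: {0.8 kHz, 3.7 kHz, 7.6 kHz, 14 kHz}.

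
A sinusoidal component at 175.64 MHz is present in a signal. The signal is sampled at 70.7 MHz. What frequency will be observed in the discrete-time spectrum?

175.64 MHz mod fs = 34.24 MHz.
34.24 MHz ≤ fs/2 = 35.35 MHz, appears at 34.24 MHz.

34.24 MHz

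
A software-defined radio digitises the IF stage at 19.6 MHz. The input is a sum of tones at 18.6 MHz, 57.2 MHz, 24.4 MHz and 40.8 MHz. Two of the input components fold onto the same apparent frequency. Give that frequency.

1.6 MHz

fs/2 = 9.8 MHz.
18.6 MHz > fs/2 = 9.8 MHz, folds to fs − 18.6 MHz = 1 MHz.
57.2 MHz mod fs = 18 MHz.
18 MHz > fs/2 = 9.8 MHz, folds to fs − 18 MHz = 1.6 MHz.
24.4 MHz mod fs = 4.8 MHz.
4.8 MHz ≤ fs/2 = 9.8 MHz, appears at 4.8 MHz.
40.8 MHz mod fs = 1.6 MHz.
1.6 MHz ≤ fs/2 = 9.8 MHz, appears at 1.6 MHz.
40.8 MHz and 57.2 MHz both map to 1.6 MHz.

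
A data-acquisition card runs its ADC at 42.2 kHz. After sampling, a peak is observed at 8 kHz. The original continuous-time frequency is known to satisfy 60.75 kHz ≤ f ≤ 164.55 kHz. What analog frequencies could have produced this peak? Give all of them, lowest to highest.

76.4 kHz, 92.4 kHz, 118.6 kHz, 134.6 kHz, 160.8 kHz

Frequencies that alias to 8 kHz are k·fs ± 8 kHz for integer k ≥ 0.
k=0: 8 kHz.
k=1: 34.2 kHz, 50.2 kHz.
k=2: 76.4 kHz, 92.4 kHz.
k=3: 118.6 kHz, 134.6 kHz.
k=4: 160.8 kHz, 176.8 kHz.
k=5: 203 kHz, 219 kHz.
Within [60.75 kHz, 164.55 kHz]: 76.4 kHz, 92.4 kHz, 118.6 kHz, 134.6 kHz, 160.8 kHz.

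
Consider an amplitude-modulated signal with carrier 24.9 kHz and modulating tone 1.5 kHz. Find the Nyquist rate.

AM sidebands sit at fc ± fm = 23.4 kHz and 26.4 kHz.
Highest-frequency component: 26.4 kHz.
Nyquist rate = 2 × 26.4 kHz = 52.8 kHz.

52.8 kHz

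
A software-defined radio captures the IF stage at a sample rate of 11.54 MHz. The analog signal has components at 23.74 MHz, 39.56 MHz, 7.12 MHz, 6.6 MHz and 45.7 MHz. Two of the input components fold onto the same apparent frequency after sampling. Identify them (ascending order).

6.6 MHz, 39.56 MHz

fs/2 = 5.77 MHz.
23.74 MHz mod fs = 0.66 MHz.
0.66 MHz ≤ fs/2 = 5.77 MHz, appears at 0.66 MHz.
39.56 MHz mod fs = 4.94 MHz.
4.94 MHz ≤ fs/2 = 5.77 MHz, appears at 4.94 MHz.
7.12 MHz > fs/2 = 5.77 MHz, folds to fs − 7.12 MHz = 4.42 MHz.
6.6 MHz > fs/2 = 5.77 MHz, folds to fs − 6.6 MHz = 4.94 MHz.
45.7 MHz mod fs = 11.08 MHz.
11.08 MHz > fs/2 = 5.77 MHz, folds to fs − 11.08 MHz = 0.46 MHz.
6.6 MHz and 39.56 MHz both map to 4.94 MHz.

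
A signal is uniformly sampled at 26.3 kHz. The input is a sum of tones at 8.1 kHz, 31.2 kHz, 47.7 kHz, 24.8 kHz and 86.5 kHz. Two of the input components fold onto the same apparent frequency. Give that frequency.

fs/2 = 13.15 kHz.
8.1 kHz ≤ fs/2 = 13.15 kHz, passes unchanged.
31.2 kHz mod fs = 4.9 kHz.
4.9 kHz ≤ fs/2 = 13.15 kHz, appears at 4.9 kHz.
47.7 kHz mod fs = 21.4 kHz.
21.4 kHz > fs/2 = 13.15 kHz, folds to fs − 21.4 kHz = 4.9 kHz.
24.8 kHz > fs/2 = 13.15 kHz, folds to fs − 24.8 kHz = 1.5 kHz.
86.5 kHz mod fs = 7.6 kHz.
7.6 kHz ≤ fs/2 = 13.15 kHz, appears at 7.6 kHz.
31.2 kHz and 47.7 kHz both map to 4.9 kHz.

4.9 kHz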